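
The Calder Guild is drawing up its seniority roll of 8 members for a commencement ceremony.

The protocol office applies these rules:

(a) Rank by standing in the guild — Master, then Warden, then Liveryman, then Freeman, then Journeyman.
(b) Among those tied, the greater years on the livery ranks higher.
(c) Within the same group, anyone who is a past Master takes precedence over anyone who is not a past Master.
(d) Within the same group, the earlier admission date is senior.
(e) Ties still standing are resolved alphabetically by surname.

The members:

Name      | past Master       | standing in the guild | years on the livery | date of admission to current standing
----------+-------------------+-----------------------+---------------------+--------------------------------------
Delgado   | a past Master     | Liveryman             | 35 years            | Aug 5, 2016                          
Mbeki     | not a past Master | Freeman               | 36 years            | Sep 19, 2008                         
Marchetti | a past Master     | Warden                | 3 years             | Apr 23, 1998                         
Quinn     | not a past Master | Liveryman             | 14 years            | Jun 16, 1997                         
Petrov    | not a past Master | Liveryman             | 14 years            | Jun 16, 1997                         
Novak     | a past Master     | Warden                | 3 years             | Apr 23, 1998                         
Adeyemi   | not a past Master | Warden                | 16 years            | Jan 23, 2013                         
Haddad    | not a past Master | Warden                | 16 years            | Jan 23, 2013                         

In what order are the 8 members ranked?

Adeyemi, Haddad, Marchetti, Novak, Delgado, Petrov, Quinn, Mbeki

By standing in the guild: Adeyemi, Haddad, Marchetti and Novak (Warden); then Delgado, Petrov and Quinn (Liveryman); then Mbeki (Freeman).
Among Adeyemi, Haddad, Marchetti and Novak, by years on the livery (higher first): Adeyemi and Haddad (16 years) before Marchetti and Novak (3 years).
Adeyemi and Haddad are each not a past Master, so the next rule applies.
Adeyemi and Haddad both have date of admission to current standing Jan 23, 2013, so the next rule applies.
Among Adeyemi and Haddad, alphabetically by surname: Adeyemi before Haddad.
Marchetti and Novak are each a past Master, so the next rule applies.
Marchetti and Novak both have date of admission to current standing Apr 23, 1998, so the next rule applies.
Among Marchetti and Novak, alphabetically by surname: Marchetti before Novak.
Among Delgado, Petrov and Quinn, by years on the livery (higher first): Delgado (35 years) before Petrov and Quinn (14 years).
Petrov and Quinn are each not a past Master, so the next rule applies.
Petrov and Quinn both have date of admission to current standing Jun 16, 1997, so the next rule applies.
Among Petrov and Quinn, alphabetically by surname: Petrov before Quinn.
Full order: Adeyemi, Haddad, Marchetti, Novak, Delgado, Petrov, Quinn, Mbeki.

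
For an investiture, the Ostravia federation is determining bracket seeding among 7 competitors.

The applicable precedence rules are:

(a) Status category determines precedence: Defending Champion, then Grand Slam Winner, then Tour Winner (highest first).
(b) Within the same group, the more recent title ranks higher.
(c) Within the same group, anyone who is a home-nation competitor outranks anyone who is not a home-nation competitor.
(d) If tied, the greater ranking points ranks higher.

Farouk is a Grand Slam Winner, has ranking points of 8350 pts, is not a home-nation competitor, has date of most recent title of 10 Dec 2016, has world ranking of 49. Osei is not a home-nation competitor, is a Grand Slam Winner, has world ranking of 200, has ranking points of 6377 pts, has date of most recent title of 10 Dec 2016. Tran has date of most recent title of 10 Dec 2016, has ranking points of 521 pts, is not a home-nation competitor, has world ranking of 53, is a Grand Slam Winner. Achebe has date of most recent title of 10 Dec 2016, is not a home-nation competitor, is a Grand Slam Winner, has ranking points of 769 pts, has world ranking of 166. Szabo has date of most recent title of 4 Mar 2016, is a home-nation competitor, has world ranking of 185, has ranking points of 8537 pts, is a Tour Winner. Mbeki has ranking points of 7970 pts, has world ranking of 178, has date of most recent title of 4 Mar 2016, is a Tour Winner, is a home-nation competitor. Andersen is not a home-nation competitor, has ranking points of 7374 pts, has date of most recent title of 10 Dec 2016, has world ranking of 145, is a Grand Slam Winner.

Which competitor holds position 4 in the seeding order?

By status category: Farouk, Andersen, Osei, Achebe and Tran (Grand Slam Winner); then Szabo and Mbeki (Tour Winner).
Farouk, Andersen, Osei, Achebe and Tran all have date of most recent title 10 Dec 2016, so the next rule applies.
Farouk, Andersen, Osei, Achebe and Tran are each not a home-nation competitor, so the next rule applies.
Among Farouk, Andersen, Osei, Achebe and Tran, by ranking points (higher first): Farouk (8350 pts) before Andersen (7374 pts) before Osei (6377 pts) before Achebe (769 pts) before Tran (521 pts).
Szabo and Mbeki both have date of most recent title 4 Mar 2016, so the next rule applies.
Szabo and Mbeki are each a home-nation competitor, so the next rule applies.
Among Szabo and Mbeki, by ranking points (higher first): Szabo (8537 pts) before Mbeki (7970 pts).
Order: Farouk, Andersen, Osei, Achebe, Tran, Szabo, Mbeki.

Achebe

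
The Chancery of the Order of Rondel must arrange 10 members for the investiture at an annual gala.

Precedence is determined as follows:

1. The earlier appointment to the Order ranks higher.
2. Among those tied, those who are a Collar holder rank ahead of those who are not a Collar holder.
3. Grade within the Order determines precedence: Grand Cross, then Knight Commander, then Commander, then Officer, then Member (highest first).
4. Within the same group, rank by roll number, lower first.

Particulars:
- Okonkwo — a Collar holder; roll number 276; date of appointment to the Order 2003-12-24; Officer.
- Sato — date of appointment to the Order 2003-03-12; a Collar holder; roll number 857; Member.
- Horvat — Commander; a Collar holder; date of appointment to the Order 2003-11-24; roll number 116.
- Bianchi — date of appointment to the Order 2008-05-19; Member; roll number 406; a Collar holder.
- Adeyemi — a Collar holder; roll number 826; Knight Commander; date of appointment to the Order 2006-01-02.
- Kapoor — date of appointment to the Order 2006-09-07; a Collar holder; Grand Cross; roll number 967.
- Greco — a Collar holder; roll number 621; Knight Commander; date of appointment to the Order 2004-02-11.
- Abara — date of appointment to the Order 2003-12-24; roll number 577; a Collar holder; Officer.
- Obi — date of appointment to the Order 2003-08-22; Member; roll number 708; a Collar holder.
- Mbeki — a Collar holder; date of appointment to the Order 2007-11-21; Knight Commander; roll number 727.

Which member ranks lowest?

Bianchi

By date of appointment to the Order (earlier first): Sato (2003-03-12); then Obi (2003-08-22); then Horvat (2003-11-24); then Okonkwo and Abara (both 2003-12-24); then Greco (2004-02-11); then Adeyemi (2006-01-02); then Kapoor (2006-09-07); then Mbeki (2007-11-21); then Bianchi (2008-05-19).
Okonkwo and Abara are each a Collar holder, so the next rule applies.
Okonkwo and Abara are each Officer, so the next rule applies.
Among Okonkwo and Abara, by roll number (lower first): Okonkwo (276) before Abara (577).
Order: Sato, Obi, Horvat, Okonkwo, Abara, Greco, Adeyemi, Kapoor, Mbeki, Bianchi.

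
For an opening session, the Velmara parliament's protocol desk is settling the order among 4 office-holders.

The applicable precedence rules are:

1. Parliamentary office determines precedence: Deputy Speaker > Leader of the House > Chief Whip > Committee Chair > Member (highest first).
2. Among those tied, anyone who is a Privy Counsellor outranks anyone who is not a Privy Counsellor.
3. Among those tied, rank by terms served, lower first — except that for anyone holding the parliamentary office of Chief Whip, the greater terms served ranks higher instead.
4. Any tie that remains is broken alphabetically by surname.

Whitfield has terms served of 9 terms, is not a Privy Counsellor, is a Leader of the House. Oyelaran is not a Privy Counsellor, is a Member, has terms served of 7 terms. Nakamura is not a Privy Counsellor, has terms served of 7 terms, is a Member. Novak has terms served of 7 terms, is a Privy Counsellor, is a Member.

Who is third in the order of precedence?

Nakamura

By parliamentary office: Whitfield (Leader of the House); then Novak, Nakamura and Oyelaran (Member).
Among Novak, Nakamura and Oyelaran, a Privy Counsellor before not a Privy Counsellor: Novak (a Privy Counsellor) before Nakamura and Oyelaran (not a Privy Counsellor).
Nakamura and Oyelaran both have terms served 7 terms, so the next rule applies.
Among Nakamura and Oyelaran, alphabetically by surname: Nakamura before Oyelaran.
Order: Whitfield, Novak, Nakamura, Oyelaran.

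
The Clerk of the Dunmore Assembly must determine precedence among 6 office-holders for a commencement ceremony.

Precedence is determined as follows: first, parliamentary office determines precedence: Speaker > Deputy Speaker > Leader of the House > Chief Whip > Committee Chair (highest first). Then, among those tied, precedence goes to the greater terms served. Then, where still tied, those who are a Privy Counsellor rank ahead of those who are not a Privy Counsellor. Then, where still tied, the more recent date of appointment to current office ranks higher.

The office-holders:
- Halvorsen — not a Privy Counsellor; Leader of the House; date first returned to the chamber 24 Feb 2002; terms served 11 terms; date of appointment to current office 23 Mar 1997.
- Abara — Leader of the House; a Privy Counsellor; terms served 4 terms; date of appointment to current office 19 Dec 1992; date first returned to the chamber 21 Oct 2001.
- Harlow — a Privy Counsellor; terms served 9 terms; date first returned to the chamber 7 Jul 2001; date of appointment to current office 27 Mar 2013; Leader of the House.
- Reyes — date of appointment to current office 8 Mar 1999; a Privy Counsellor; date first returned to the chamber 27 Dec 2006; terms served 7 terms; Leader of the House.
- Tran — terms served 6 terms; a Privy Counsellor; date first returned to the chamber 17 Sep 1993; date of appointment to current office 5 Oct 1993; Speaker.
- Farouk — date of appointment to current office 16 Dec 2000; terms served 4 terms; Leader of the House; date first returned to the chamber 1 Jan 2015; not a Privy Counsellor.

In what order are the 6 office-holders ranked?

By parliamentary office: Tran (Speaker); then Halvorsen, Harlow, Reyes, Abara and Farouk (Leader of the House).
Among Halvorsen, Harlow, Reyes, Abara and Farouk, by terms served (higher first): Halvorsen (11 terms) before Harlow (9 terms) before Reyes (7 terms) before Abara and Farouk (4 terms).
Among Abara and Farouk, a Privy Counsellor before not a Privy Counsellor: Abara (a Privy Counsellor) before Farouk (not a Privy Counsellor).
Full order: Tran, Halvorsen, Harlow, Reyes, Abara, Farouk.

Tran, Halvorsen, Harlow, Reyes, Abara, Farouk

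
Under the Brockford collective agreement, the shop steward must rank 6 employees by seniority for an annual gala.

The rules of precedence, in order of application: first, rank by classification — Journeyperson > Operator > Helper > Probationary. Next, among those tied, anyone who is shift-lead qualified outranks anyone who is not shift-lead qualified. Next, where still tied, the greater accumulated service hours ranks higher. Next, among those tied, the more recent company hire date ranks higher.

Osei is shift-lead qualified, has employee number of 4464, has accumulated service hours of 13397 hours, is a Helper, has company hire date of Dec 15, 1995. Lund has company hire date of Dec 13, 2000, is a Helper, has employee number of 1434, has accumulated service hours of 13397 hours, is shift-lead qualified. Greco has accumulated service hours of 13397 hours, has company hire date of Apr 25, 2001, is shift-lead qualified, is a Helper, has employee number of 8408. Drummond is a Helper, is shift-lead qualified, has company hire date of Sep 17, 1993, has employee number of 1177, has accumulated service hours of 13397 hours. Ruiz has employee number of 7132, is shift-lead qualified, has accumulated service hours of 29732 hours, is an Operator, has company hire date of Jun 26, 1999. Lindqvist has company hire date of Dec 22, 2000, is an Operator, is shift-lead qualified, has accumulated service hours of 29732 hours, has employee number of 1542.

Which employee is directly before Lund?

By classification: Lindqvist and Ruiz (Operator); then Greco, Lund, Osei and Drummond (Helper).
Lindqvist and Ruiz are each shift-lead qualified, so the next rule applies.
Lindqvist and Ruiz both have accumulated service hours 29732 hours, so the next rule applies.
Among Lindqvist and Ruiz, by company hire date (later first): Lindqvist (Dec 22, 2000) before Ruiz (Jun 26, 1999).
Greco, Lund, Osei and Drummond are each shift-lead qualified, so the next rule applies.
Greco, Lund, Osei and Drummond all have accumulated service hours 13397 hours, so the next rule applies.
Among Greco, Lund, Osei and Drummond, by company hire date (later first): Greco (Apr 25, 2001) before Lund (Dec 13, 2000) before Osei (Dec 15, 1995) before Drummond (Sep 17, 1993).
Order: Lindqvist, Ruiz, Greco, Lund, Osei, Drummond.

Greco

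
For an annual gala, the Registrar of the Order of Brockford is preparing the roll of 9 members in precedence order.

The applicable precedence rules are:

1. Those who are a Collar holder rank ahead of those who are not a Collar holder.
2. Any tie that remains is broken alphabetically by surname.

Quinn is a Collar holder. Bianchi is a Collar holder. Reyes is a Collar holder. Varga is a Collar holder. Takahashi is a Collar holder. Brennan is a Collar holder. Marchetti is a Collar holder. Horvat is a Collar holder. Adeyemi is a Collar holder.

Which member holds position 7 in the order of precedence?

By the first rule: Adeyemi, Bianchi, Brennan, Horvat, Marchetti, Quinn, Reyes, Takahashi and Varga (each a Collar holder).
Among Adeyemi, Bianchi, Brennan, Horvat, Marchetti, Quinn, Reyes, Takahashi and Varga, alphabetically by surname: Adeyemi before Bianchi before Brennan before Horvat before Marchetti before Quinn before Reyes before Takahashi before Varga.
Order: Adeyemi, Bianchi, Brennan, Horvat, Marchetti, Quinn, Reyes, Takahashi, Varga.

Reyes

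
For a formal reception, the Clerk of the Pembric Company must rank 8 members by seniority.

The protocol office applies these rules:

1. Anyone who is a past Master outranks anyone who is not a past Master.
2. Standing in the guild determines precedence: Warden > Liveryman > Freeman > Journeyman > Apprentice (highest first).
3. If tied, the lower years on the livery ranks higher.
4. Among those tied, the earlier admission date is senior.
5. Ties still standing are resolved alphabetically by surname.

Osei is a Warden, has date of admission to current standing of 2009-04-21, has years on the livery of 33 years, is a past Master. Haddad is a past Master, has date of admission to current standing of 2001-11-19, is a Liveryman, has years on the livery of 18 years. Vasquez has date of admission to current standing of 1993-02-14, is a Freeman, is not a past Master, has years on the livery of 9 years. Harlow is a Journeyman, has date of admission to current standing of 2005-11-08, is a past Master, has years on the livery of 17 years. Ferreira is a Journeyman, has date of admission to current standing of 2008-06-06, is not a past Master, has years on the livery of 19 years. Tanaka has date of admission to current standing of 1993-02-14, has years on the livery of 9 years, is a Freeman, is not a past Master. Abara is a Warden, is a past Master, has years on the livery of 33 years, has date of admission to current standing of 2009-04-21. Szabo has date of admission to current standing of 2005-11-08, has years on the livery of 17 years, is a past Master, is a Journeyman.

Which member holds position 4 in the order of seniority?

By the first rule: Abara, Osei, Haddad, Harlow and Szabo (each a past Master); then Tanaka, Vasquez and Ferreira (each not a past Master).
Among Abara, Osei, Haddad, Harlow and Szabo, by standing in the guild: Abara and Osei (Warden) before Haddad (Liveryman) before Harlow and Szabo (Journeyman).
Abara and Osei both have years on the livery 33 years, so the next rule applies.
Abara and Osei both have date of admission to current standing 2009-04-21, so the next rule applies.
Among Abara and Osei, alphabetically by surname: Abara before Osei.
Harlow and Szabo both have years on the livery 17 years, so the next rule applies.
Harlow and Szabo both have date of admission to current standing 2005-11-08, so the next rule applies.
Among Harlow and Szabo, alphabetically by surname: Harlow before Szabo.
Among Tanaka, Vasquez and Ferreira, by standing in the guild: Tanaka and Vasquez (Freeman) before Ferreira (Journeyman).
Tanaka and Vasquez both have years on the livery 9 years, so the next rule applies.
Tanaka and Vasquez both have date of admission to current standing 1993-02-14, so the next rule applies.
Among Tanaka and Vasquez, alphabetically by surname: Tanaka before Vasquez.
Order: Abara, Osei, Haddad, Harlow, Szabo, Tanaka, Vasquez, Ferreira.

Harlow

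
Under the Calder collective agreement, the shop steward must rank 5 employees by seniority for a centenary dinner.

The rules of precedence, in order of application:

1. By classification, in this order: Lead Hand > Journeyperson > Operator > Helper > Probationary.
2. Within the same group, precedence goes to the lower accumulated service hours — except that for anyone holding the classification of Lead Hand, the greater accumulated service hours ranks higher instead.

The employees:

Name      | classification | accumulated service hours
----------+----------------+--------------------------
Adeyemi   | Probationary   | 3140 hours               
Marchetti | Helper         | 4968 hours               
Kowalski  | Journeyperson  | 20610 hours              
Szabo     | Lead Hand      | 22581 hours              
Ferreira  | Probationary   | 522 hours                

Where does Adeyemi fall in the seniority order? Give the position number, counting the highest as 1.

By classification: Szabo (Lead Hand); then Kowalski (Journeyperson); then Marchetti (Helper); then Ferreira and Adeyemi (Probationary).
Among Ferreira and Adeyemi, by accumulated service hours (lower first): Ferreira (522 hours) before Adeyemi (3140 hours).
Order: Szabo, Kowalski, Marchetti, Ferreira, Adeyemi. So position 5.

5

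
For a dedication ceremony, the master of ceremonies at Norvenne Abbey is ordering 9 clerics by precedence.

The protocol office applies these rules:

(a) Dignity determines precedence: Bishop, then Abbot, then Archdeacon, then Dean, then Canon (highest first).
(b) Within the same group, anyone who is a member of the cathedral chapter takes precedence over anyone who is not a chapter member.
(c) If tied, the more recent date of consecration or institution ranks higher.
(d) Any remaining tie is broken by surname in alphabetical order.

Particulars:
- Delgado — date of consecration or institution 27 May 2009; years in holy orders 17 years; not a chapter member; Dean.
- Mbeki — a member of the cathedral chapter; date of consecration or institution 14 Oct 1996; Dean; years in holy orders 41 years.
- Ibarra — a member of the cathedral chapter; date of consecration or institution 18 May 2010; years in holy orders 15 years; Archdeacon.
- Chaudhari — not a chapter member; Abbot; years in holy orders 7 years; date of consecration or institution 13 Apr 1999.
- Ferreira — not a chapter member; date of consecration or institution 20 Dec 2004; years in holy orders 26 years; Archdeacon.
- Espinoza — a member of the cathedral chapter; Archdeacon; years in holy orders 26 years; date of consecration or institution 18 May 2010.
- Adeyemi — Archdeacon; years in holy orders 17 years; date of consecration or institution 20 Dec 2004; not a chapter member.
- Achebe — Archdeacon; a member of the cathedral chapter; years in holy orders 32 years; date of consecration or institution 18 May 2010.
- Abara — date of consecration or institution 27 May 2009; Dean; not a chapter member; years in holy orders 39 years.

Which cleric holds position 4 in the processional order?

Ibarra

By dignity: Chaudhari (Abbot); then Achebe, Espinoza, Ibarra, Adeyemi and Ferreira (Archdeacon); then Mbeki, Abara and Delgado (Dean).
Among Achebe, Espinoza, Ibarra, Adeyemi and Ferreira, a member of the cathedral chapter before not a chapter member: Achebe, Espinoza and Ibarra (a member of the cathedral chapter) before Adeyemi and Ferreira (not a chapter member).
Achebe, Espinoza and Ibarra all have date of consecration or institution 18 May 2010, so the next rule applies.
Among Achebe, Espinoza and Ibarra, alphabetically by surname: Achebe before Espinoza before Ibarra.
Adeyemi and Ferreira both have date of consecration or institution 20 Dec 2004, so the next rule applies.
Among Adeyemi and Ferreira, alphabetically by surname: Adeyemi before Ferreira.
Among Mbeki, Abara and Delgado, a member of the cathedral chapter before not a chapter member: Mbeki (a member of the cathedral chapter) before Abara and Delgado (not a chapter member).
Abara and Delgado both have date of consecration or institution 27 May 2009, so the next rule applies.
Among Abara and Delgado, alphabetically by surname: Abara before Delgado.
Order: Chaudhari, Achebe, Espinoza, Ibarra, Adeyemi, Ferreira, Mbeki, Abara, Delgado.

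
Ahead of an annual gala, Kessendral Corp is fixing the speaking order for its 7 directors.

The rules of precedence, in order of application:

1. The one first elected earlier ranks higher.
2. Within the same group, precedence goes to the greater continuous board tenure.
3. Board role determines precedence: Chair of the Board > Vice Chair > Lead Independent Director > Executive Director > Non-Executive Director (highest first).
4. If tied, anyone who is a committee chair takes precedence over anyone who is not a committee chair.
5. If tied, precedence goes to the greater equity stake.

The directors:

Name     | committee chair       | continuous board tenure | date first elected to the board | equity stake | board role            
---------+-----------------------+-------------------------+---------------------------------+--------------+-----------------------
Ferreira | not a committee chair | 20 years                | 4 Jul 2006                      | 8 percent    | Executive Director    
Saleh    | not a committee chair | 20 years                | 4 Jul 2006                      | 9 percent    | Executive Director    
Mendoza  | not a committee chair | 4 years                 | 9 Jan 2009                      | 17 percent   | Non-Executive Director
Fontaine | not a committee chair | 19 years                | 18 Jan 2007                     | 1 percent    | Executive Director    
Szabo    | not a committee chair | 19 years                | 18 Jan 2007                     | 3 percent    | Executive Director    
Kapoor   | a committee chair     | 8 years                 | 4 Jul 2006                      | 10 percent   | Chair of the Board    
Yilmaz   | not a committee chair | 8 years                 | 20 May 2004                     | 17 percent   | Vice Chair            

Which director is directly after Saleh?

Ferreira

By date first elected to the board (earlier first): Yilmaz (20 May 2004); then Saleh, Ferreira and Kapoor (each 4 Jul 2006); then Szabo and Fontaine (both 18 Jan 2007); then Mendoza (9 Jan 2009).
Among Saleh, Ferreira and Kapoor, by continuous board tenure (higher first): Saleh and Ferreira (20 years) before Kapoor (8 years).
Saleh and Ferreira are each Executive Director, so the next rule applies.
Saleh and Ferreira are each not a committee chair, so the next rule applies.
Among Saleh and Ferreira, by equity stake (higher first): Saleh (9 percent) before Ferreira (8 percent).
Szabo and Fontaine both have continuous board tenure 19 years, so the next rule applies.
Szabo and Fontaine are each Executive Director, so the next rule applies.
Szabo and Fontaine are each not a committee chair, so the next rule applies.
Among Szabo and Fontaine, by equity stake (higher first): Szabo (3 percent) before Fontaine (1 percent).
Order: Yilmaz, Saleh, Ferreira, Kapoor, Szabo, Fontaine, Mendoza.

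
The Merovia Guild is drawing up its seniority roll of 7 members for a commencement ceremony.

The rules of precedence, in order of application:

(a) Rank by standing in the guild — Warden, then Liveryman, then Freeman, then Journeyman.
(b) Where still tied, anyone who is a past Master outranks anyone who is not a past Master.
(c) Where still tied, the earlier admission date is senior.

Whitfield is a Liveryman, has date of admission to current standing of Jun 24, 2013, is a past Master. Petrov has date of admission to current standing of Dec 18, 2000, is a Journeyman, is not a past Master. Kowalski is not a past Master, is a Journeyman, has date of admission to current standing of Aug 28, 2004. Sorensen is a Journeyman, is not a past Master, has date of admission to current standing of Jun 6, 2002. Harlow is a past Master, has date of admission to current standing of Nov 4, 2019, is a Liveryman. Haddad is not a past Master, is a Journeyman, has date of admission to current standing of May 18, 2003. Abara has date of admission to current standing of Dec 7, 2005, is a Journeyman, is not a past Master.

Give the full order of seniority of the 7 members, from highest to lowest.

Whitfield, Harlow, Petrov, Sorensen, Haddad, Kowalski, Abara

By standing in the guild: Whitfield and Harlow (Liveryman); then Petrov, Sorensen, Haddad, Kowalski and Abara (Journeyman).
Whitfield and Harlow are each a past Master, so the next rule applies.
Among Whitfield and Harlow, by date of admission to current standing (earlier first): Whitfield (Jun 24, 2013) before Harlow (Nov 4, 2019).
Petrov, Sorensen, Haddad, Kowalski and Abara are each not a past Master, so the next rule applies.
Among Petrov, Sorensen, Haddad, Kowalski and Abara, by date of admission to current standing (earlier first): Petrov (Dec 18, 2000) before Sorensen (Jun 6, 2002) before Haddad (May 18, 2003) before Kowalski (Aug 28, 2004) before Abara (Dec 7, 2005).
Full order: Whitfield, Harlow, Petrov, Sorensen, Haddad, Kowalski, Abara.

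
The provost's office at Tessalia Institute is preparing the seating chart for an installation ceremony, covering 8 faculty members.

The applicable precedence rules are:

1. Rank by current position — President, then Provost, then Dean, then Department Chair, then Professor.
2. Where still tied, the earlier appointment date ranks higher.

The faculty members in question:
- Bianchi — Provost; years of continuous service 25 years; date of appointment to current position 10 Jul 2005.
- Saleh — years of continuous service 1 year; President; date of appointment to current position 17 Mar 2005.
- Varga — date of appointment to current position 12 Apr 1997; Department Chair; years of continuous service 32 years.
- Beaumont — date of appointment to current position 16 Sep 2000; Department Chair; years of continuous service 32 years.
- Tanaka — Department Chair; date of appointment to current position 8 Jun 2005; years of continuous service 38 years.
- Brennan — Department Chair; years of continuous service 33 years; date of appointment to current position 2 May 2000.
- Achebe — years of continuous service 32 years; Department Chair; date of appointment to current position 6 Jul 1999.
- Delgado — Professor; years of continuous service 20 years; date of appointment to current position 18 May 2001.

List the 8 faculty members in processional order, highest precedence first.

By current position: Saleh (President); then Bianchi (Provost); then Varga, Achebe, Brennan, Beaumont and Tanaka (Department Chair); then Delgado (Professor).
Among Varga, Achebe, Brennan, Beaumont and Tanaka, by date of appointment to current position (earlier first): Varga (12 Apr 1997) before Achebe (6 Jul 1999) before Brennan (2 May 2000) before Beaumont (16 Sep 2000) before Tanaka (8 Jun 2005).
Full order: Saleh, Bianchi, Varga, Achebe, Brennan, Beaumont, Tanaka, Delgado.

Saleh, Bianchi, Varga, Achebe, Brennan, Beaumont, Tanaka, Delgado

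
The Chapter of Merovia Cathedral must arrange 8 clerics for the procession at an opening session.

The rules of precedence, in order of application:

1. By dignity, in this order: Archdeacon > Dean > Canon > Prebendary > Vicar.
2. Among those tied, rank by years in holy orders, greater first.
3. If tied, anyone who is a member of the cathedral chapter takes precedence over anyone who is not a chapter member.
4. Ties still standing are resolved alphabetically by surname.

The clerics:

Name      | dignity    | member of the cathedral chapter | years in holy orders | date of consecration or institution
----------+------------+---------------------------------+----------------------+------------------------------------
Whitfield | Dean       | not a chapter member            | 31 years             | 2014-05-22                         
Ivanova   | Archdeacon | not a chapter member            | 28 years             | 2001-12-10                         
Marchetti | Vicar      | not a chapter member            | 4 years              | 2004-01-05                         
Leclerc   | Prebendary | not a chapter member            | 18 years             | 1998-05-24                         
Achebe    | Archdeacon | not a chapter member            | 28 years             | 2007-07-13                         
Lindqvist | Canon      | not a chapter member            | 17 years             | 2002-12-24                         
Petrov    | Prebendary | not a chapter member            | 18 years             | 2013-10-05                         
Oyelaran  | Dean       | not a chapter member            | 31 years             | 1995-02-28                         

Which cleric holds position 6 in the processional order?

Leclerc

By dignity: Achebe and Ivanova (Archdeacon); then Oyelaran and Whitfield (Dean); then Lindqvist (Canon); then Leclerc and Petrov (Prebendary); then Marchetti (Vicar).
Achebe and Ivanova both have years in holy orders 28 years, so the next rule applies.
Achebe and Ivanova are each not a chapter member, so the next rule applies.
Among Achebe and Ivanova, alphabetically by surname: Achebe before Ivanova.
Oyelaran and Whitfield both have years in holy orders 31 years, so the next rule applies.
Oyelaran and Whitfield are each not a chapter member, so the next rule applies.
Among Oyelaran and Whitfield, alphabetically by surname: Oyelaran before Whitfield.
Leclerc and Petrov both have years in holy orders 18 years, so the next rule applies.
Leclerc and Petrov are each not a chapter member, so the next rule applies.
Among Leclerc and Petrov, alphabetically by surname: Leclerc before Petrov.
Order: Achebe, Ivanova, Oyelaran, Whitfield, Lindqvist, Leclerc, Petrov, Marchetti.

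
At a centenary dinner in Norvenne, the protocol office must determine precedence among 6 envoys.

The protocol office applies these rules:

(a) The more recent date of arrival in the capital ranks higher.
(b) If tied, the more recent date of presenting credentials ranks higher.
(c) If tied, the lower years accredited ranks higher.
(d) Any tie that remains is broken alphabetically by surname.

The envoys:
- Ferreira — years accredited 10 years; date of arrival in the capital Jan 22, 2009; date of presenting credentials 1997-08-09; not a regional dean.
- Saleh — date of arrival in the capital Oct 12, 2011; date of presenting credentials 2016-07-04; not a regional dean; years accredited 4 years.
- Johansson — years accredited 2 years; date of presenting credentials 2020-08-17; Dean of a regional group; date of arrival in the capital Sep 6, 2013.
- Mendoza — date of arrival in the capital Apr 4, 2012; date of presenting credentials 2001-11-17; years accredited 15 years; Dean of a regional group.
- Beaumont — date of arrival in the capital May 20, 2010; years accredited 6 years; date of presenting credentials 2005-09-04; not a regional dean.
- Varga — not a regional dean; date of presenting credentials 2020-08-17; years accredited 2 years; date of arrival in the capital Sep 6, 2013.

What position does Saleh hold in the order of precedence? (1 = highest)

4

By date of arrival in the capital (later first): Johansson and Varga (both Sep 6, 2013); then Mendoza (Apr 4, 2012); then Saleh (Oct 12, 2011); then Beaumont (May 20, 2010); then Ferreira (Jan 22, 2009).
Johansson and Varga both have date of presenting credentials 2020-08-17, so the next rule applies.
Johansson and Varga both have years accredited 2 years, so the next rule applies.
Among Johansson and Varga, alphabetically by surname: Johansson before Varga.
Order: Johansson, Varga, Mendoza, Saleh, Beaumont, Ferreira. So position 4.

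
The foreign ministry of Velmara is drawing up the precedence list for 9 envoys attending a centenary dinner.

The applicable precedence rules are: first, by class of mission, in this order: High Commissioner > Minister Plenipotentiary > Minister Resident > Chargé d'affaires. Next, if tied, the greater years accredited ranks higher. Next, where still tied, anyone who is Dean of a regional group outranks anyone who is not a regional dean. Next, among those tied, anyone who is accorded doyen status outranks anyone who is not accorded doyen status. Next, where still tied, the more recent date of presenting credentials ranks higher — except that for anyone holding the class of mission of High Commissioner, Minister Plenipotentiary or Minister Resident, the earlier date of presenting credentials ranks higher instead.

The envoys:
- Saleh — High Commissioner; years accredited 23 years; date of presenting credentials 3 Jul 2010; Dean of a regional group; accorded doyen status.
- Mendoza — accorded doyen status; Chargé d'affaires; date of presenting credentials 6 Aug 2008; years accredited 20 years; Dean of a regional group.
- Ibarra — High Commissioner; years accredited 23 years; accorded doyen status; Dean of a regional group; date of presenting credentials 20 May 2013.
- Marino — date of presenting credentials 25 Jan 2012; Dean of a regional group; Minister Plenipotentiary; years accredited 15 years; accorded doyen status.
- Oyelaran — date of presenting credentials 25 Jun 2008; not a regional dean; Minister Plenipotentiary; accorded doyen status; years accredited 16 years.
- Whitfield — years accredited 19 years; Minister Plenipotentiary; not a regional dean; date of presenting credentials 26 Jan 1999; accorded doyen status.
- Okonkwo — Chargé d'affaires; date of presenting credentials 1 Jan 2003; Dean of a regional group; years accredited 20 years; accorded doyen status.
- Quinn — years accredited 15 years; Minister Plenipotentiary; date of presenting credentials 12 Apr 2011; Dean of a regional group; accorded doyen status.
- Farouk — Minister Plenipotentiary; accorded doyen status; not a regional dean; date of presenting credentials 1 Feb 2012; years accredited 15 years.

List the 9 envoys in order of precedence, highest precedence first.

By class of mission: Saleh and Ibarra (High Commissioner); then Whitfield, Oyelaran, Quinn, Marino and Farouk (Minister Plenipotentiary); then Mendoza and Okonkwo (Chargé d'affaires).
Saleh and Ibarra both have years accredited 23 years, so the next rule applies.
Saleh and Ibarra are each Dean of a regional group, so the next rule applies.
Saleh and Ibarra are each accorded doyen status, so the next rule applies.
Among Saleh and Ibarra, by date of presenting credentials (earlier first) (reversed rule for this group): Saleh (3 Jul 2010) before Ibarra (20 May 2013).
Among Whitfield, Oyelaran, Quinn, Marino and Farouk, by years accredited (higher first): Whitfield (19 years) before Oyelaran (16 years) before Quinn, Marino and Farouk (15 years).
Among Quinn, Marino and Farouk, Dean of a regional group before not a regional dean: Quinn and Marino (Dean of a regional group) before Farouk (not a regional dean).
Quinn and Marino are each accorded doyen status, so the next rule applies.
Among Quinn and Marino, by date of presenting credentials (earlier first) (reversed rule for this group): Quinn (12 Apr 2011) before Marino (25 Jan 2012).
Mendoza and Okonkwo both have years accredited 20 years, so the next rule applies.
Mendoza and Okonkwo are each Dean of a regional group, so the next rule applies.
Mendoza and Okonkwo are each accorded doyen status, so the next rule applies.
Among Mendoza and Okonkwo, by date of presenting credentials (later first): Mendoza (6 Aug 2008) before Okonkwo (1 Jan 2003).
Full order: Saleh, Ibarra, Whitfield, Oyelaran, Quinn, Marino, Farouk, Mendoza, Okonkwo.

Saleh, Ibarra, Whitfield, Oyelaran, Quinn, Marino, Farouk, Mendoza, Okonkwo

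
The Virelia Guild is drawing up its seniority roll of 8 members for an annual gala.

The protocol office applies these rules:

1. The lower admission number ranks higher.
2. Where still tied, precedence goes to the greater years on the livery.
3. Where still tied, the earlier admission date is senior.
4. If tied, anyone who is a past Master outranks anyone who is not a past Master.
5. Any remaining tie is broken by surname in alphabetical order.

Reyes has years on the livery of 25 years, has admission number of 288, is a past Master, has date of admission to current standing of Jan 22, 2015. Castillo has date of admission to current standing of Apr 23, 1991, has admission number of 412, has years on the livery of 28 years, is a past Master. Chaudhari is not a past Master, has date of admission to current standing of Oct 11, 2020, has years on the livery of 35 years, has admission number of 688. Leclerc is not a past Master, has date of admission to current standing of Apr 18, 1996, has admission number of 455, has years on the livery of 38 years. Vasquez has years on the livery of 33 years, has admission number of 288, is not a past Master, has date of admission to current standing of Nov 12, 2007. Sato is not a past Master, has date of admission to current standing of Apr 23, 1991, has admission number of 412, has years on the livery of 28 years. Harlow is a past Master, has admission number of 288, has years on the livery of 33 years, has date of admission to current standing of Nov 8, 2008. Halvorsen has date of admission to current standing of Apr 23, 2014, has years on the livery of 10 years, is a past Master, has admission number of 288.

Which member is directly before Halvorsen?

By admission number (lower first): Vasquez, Harlow, Reyes and Halvorsen (each 288); then Castillo and Sato (both 412); then Leclerc (455); then Chaudhari (688).
Among Vasquez, Harlow, Reyes and Halvorsen, by years on the livery (higher first): Vasquez and Harlow (33 years) before Reyes (25 years) before Halvorsen (10 years).
Among Vasquez and Harlow, by date of admission to current standing (earlier first): Vasquez (Nov 12, 2007) before Harlow (Nov 8, 2008).
Castillo and Sato both have years on the livery 28 years, so the next rule applies.
Castillo and Sato both have date of admission to current standing Apr 23, 1991, so the next rule applies.
Among Castillo and Sato, a past Master before not a past Master: Castillo (a past Master) before Sato (not a past Master).
Order: Vasquez, Harlow, Reyes, Halvorsen, Castillo, Sato, Leclerc, Chaudhari.

Reyes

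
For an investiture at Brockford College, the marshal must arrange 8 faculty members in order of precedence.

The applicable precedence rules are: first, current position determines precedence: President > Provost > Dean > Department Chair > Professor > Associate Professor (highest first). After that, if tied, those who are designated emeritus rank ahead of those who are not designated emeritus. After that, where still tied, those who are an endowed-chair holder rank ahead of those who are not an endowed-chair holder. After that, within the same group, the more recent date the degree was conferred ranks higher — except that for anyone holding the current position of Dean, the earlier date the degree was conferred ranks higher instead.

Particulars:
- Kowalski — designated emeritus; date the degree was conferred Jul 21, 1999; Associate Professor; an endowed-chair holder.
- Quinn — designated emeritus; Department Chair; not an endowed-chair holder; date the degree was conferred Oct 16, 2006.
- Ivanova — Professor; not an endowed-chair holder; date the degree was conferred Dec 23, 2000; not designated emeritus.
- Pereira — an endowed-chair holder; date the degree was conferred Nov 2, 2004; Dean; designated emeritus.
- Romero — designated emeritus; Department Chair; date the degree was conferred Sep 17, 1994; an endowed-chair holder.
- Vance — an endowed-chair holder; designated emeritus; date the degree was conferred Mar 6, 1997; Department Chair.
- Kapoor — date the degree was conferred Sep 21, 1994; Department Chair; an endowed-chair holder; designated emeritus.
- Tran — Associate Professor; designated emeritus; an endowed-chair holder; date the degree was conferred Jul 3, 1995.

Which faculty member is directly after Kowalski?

By current position: Pereira (Dean); then Vance, Kapoor, Romero and Quinn (Department Chair); then Ivanova (Professor); then Kowalski and Tran (Associate Professor).
Vance, Kapoor, Romero and Quinn are each designated emeritus, so the next rule applies.
Among Vance, Kapoor, Romero and Quinn, an endowed-chair holder before not an endowed-chair holder: Vance, Kapoor and Romero (an endowed-chair holder) before Quinn (not an endowed-chair holder).
Among Vance, Kapoor and Romero, by date the degree was conferred (later first): Vance (Mar 6, 1997) before Kapoor (Sep 21, 1994) before Romero (Sep 17, 1994).
Kowalski and Tran are each designated emeritus, so the next rule applies.
Kowalski and Tran are each an endowed-chair holder, so the next rule applies.
Among Kowalski and Tran, by date the degree was conferred (later first): Kowalski (Jul 21, 1999) before Tran (Jul 3, 1995).
Order: Pereira, Vance, Kapoor, Romero, Quinn, Ivanova, Kowalski, Tran.

Tran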